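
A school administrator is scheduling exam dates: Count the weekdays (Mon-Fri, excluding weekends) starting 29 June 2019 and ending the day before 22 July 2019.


Start: 2019-06-29 (Saturday)
End (exclusive): 2019-07-22 (Monday)
Total calendar days: 23
Full weeks: 23 // 7 = 3 -> 15 weekdays
Remaining 2 days starting on Saturday:
  Sat(-), Sun(-) -> 0 weekdays
Total business days: 15 + 0 = 15

15


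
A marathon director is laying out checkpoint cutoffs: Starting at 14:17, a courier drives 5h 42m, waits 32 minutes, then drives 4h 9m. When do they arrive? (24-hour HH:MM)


Depart: 14:17
Leg 1: +342 min -> 19:59
Layover: +32 min -> 20:31
Leg 2: +249 min -> 00:40
Total travel: 623 minutes = 10h 23m
Arrival: 00:40

00:40


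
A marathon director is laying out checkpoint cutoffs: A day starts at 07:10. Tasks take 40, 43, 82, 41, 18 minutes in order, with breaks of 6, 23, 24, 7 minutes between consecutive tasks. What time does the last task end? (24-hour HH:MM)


Start: 07:10 = 430 min from midnight
  after task 1 (40 min): 07:50
  after break (6 min): 07:56
  after task 2 (43 min): 08:39
  after break (23 min): 09:02
  after task 3 (82 min): 10:24
  after break (24 min): 10:48
  after task 4 (41 min): 11:29
  after break (7 min): 11:36
  after task 5 (18 min): 11:54
Total elapsed: 284 minutes
End time: 11:54

11:54


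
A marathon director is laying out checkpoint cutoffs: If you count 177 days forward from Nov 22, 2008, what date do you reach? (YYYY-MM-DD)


Start: 2008-11-22
Adding 177 days
Days remaining in November: 8
After November: 169 days still to add
December 2008: 31 days, 138 remaining
January 2009: 31 days, 107 remaining
February 2009: 28 days, 79 remaining
March 2009: 31 days, 48 remaining
Result: 2009-05-18

2009-05-18


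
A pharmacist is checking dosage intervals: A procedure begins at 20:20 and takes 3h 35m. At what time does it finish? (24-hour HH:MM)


Start time: 20:20
Adding: 3 hours 35 minutes
Minutes: 20 + 35 = 55
Hours: 20 + 3 + 0 = 23
Result: 23:55

23:55


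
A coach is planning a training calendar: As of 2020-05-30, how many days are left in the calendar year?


Start: May 30, 2020
End: December 31, 2020
Days left in May: 1
June: 30
July: 31
August: 31
September: 30
... plus remaining months
Sum of remaining months: 214
Total: 1 + 214 = 215

215


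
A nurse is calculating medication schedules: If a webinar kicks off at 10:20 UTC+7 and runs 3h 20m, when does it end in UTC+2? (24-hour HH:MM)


Start: 10:20 in UTC+7
Step 1 - add duration:
  minutes: 20 + 20 = 40
  hours: 10 + 3 + 0 = 13
  end in UTC+7: 13:40
Step 2 - convert UTC+7 -> UTC+2:
  offset difference: 2 - (7) = -5 hours
  13 + (-5) = 8 -> mod 24 = 8
Result: 08:40 in UTC+2

08:40


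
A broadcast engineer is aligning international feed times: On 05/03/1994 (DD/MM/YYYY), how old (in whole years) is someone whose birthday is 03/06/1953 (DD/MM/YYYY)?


Birth: 1953-06-03
Reference: 1994-03-05
Year difference: 1994 - 1953 = 41
Has birthday (06-03) occurred by 03-05? No
Birthday not yet reached this year -> subtract 1
Age in full years: 40

40


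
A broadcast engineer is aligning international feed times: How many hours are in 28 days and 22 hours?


Days: 28
Extra hours: 22
Hours per day: 24
Days to hours: 28 x 24 = 672
Total: 672 + 22 = 694

694


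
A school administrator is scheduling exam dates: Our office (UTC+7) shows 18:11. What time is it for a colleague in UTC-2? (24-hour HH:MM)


Local time: 18:11 at UTC+7 (offset 7h)
Target zone: UTC-2 (offset -2h)
Difference: -2 - (7) = -9 hours
Calculation: 18 + (-9) = 9
Result: 09:11

09:11


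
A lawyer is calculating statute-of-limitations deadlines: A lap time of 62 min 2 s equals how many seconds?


Minutes: 62
Seconds: 2
Convert minutes to seconds: 62 x 60 = 3720
Add remaining seconds: 3720 + 2 = 3722

3722


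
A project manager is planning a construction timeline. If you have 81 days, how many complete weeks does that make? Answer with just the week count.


Total days: 81
Days per week: 7
Division: 81 / 7 = 11 remainder 4
Complete weeks: 11
Remaining days: 4

11


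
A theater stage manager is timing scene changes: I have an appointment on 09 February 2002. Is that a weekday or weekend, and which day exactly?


Date: 2002-02-09
January 1, 2002 is a Tuesday
Day of year: 40
Offset from Jan 1: 39 days
39 mod 7 = 4
Result: Saturday

Saturday


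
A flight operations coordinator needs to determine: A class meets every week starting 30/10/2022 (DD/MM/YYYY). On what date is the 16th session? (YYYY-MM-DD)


First occurrence: 2022-10-30 (occurrence 1)
Each occurrence is 7 days after the previous.
Occurrence 16 is 15 weeks after the first.
15 weeks = 105 days
2022-10-30 + 105 days = 2023-02-12

2023-02-12


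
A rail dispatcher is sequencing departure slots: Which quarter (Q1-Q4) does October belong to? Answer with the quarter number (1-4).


Month: October (month 10)
Q1: January-March (months 1-3)
Q2: April-June (months 4-6)
Q3: July-September (months 7-9)
Q4: October-December (months 10-12)
Month 10 falls in Q4

4


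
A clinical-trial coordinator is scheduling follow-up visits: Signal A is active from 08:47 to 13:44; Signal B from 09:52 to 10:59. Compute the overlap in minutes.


Interval A: [527, 824] minutes from midnight
Interval B: [592, 659] minutes from midnight
Overlap start = max(527, 592) = 592
Overlap end = min(824, 659) = 659
Overlap = 659 - 592 = 67 minutes

67


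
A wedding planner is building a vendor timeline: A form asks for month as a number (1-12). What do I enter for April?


Calendar month order:
3. March
4. April <--
5. May
April is month number 4

4


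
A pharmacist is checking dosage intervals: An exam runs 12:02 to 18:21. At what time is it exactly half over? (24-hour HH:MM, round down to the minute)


Start time: 12:02 = 722 minutes from midnight
End time: 18:21 = 1101 minutes from midnight
Sum: 722 + 1101 = 1823
Midpoint: 1823 / 2 = 911 minutes
Convert: 911 / 60 = 15 hours, 11 minutes
Result: 15:11

15:11


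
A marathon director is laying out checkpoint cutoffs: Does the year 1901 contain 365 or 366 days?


Year: 1901
Check leap year rules:
Divisible by 4? No
1901 is not a leap year
Days: 365

365


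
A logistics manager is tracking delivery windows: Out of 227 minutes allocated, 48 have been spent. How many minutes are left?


Total budget: 227 minutes
Time used: 48 minutes
Remaining: 227 - 48 = 179 minutes
Percent used: 21.1%
Percent remaining: 78.9%

179


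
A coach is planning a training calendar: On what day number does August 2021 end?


Month: August
Year: 2021
August is a 31-day month
Total: 31 days

31


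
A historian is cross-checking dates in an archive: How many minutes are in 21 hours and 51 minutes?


Hours: 21
Minutes: 51
Convert hours to minutes: 21 x 60 = 1260
Add remaining minutes: 1260 + 51 = 1311

1311


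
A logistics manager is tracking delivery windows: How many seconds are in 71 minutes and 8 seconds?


Minutes: 71
Extra seconds: 8
Seconds per minute: 60
Minutes to seconds: 71 x 60 = 4260
Total: 4260 + 8 = 4268

4268


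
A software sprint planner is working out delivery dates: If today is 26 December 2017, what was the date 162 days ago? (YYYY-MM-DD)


Start: 2017-12-26
Subtracting 162 days
Days already passed in December: 26
After going back through December: 136 more days to subtract
November 2017: 30 days, 106 remaining
October 2017: 31 days, 75 remaining
September 2017: 30 days, 45 remaining
August 2017: 31 days, 14 remaining
Result: 2017-07-17

2017-07-17


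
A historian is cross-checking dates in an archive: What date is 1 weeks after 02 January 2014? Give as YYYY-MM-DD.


Start: 2014-01-02
Weeks to add: 1
Convert to days: 1 x 7 = 7 days
Add 7 days to 2014-01-02
Result: 2014-01-09

2014-01-09


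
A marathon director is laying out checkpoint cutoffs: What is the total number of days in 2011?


Year: 2011
Check leap year rules:
Divisible by 4? No
2011 is not a leap year
Days: 365

365


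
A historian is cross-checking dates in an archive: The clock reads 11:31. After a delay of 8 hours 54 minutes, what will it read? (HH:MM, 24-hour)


Start time: 11:31
Adding: 8 hours 54 minutes
Minutes: 31 + 54 = 85
Minute overflow: 85 >= 60, so carry 1 hour, minutes = 25
Hours: 11 + 8 + 1 = 20
Result: 20:25

20:25


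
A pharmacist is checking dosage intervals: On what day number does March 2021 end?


Month: March
Year: 2021
March is a 31-day month
Total: 31 days

31


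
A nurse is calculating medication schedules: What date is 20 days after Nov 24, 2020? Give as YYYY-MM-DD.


Start: 2020-11-24
Adding 20 days
Days remaining in November: 6
After November: 14 days still to add
December 2020 has 31 days, need 14
Result: 2020-12-14

2020-12-14


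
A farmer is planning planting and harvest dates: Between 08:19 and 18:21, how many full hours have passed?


Start: 08:19
End: 18:21
Hour difference: 18 - 8 = 10 hours
Minute difference: 21 - 19 = 2 minutes
Total minutes: 602
Complete hours: 602 / 60 = 10 (remainder 2)

10


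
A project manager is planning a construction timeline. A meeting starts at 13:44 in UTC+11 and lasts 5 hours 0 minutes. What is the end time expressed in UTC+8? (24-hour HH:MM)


Start: 13:44 in UTC+11
Step 1 - add duration:
  minutes: 44 + 0 = 44
  hours: 13 + 5 + 0 = 18
  end in UTC+11: 18:44
Step 2 - convert UTC+11 -> UTC+8:
  offset difference: 8 - (11) = -3 hours
  18 + (-3) = 15 -> mod 24 = 15
Result: 15:44 in UTC+8

15:44


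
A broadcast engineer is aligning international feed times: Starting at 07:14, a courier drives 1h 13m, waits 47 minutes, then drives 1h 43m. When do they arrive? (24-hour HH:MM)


Depart: 07:14
Leg 1: +73 min -> 08:27
Layover: +47 min -> 09:14
Leg 2: +103 min -> 10:57
Total travel: 223 minutes = 3h 43m
Arrival: 10:57

10:57


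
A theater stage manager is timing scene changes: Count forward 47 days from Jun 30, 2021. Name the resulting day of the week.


Start: 2021-06-30 (Wednesday)
Step 1 - find target date: add 47 days
  2021-06-30 + 47 days = 2021-08-16
Step 2 - day of week:
  47 mod 7 = 5
  Wednesday + 5 days -> Monday
Result: Monday (2021-08-16)

Monday


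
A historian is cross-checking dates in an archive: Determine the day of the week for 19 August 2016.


Date: 2016-08-19
January 1, 2016 is a Friday
Day of year: 232
Offset from Jan 1: 231 days
231 mod 7 = 0
Result: Friday

Friday


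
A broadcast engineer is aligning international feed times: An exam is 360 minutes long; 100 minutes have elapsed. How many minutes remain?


Total budget: 360 minutes
Time used: 100 minutes
Remaining: 360 - 100 = 260 minutes
Percent used: 27.8%
Percent remaining: 72.2%

260


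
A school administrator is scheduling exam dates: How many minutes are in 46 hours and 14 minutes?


Hours: 46
Extra minutes: 14
Minutes per hour: 60
Hours to minutes: 46 x 60 = 2760
Total: 2760 + 14 = 2774

2774


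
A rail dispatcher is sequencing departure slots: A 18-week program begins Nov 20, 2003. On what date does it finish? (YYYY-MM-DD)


Start: 2003-11-20
Weeks to add: 18
Convert to days: 18 x 7 = 126 days
Add 126 days to 2003-11-20
Result: 2004-03-25

2004-03-25


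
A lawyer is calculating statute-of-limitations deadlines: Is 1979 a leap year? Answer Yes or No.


Year: 1979
Divisible by 4? 1979 / 4 = 494.75 -> No
Not divisible by 4, so NOT a leap year

No


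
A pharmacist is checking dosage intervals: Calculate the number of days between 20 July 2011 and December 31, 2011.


Start: July 20, 2011
End: December 31, 2011
Days left in July: 11
August: 31
September: 30
October: 31
November: 30
... plus remaining months
Sum of remaining months: 153
Total: 11 + 153 = 164

164


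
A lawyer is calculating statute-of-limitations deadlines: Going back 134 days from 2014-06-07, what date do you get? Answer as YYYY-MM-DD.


Start: 2014-06-07
Subtracting 134 days
Days already passed in June: 7
After going back through June: 127 more days to subtract
May 2014: 31 days, 96 remaining
April 2014: 30 days, 66 remaining
March 2014: 31 days, 35 remaining
February 2014: 28 days, 7 remaining
Result: 2014-01-24

2014-01-24


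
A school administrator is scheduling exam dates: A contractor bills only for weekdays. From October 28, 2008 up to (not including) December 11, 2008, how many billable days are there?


Start: 2008-10-28 (Tuesday)
End (exclusive): 2008-12-11 (Thursday)
Total calendar days: 44
Full weeks: 44 // 7 = 6 -> 30 weekdays
Remaining 2 days starting on Tuesday:
  Tue(w), Wed(w) -> 2 weekdays
Total business days: 30 + 2 = 32

32


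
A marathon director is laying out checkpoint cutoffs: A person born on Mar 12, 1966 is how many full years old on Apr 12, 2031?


Birth: 1966-03-12
Reference: 2031-04-12
Year difference: 2031 - 1966 = 65
Has birthday (03-12) occurred by 04-12? Yes
Age in full years: 65

65


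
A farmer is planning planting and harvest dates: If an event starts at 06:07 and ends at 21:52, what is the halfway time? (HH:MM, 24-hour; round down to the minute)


Start time: 06:07 = 367 minutes from midnight
End time: 21:52 = 1312 minutes from midnight
Sum: 367 + 1312 = 1679
Midpoint: 1679 / 2 = 839 minutes
Convert: 839 / 60 = 13 hours, 59 minutes
Result: 13:59

13:59


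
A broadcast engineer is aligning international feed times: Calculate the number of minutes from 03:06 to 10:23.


Start time: 03:06 = 186 minutes from midnight
End time: 10:23 = 623 minutes from midnight
Difference: 623 - 186 = 437 minutes
That is 7 hours and 17 minutes

437


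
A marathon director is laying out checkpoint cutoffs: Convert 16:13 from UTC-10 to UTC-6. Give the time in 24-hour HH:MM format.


Local time: 16:13 at UTC-10 (offset -10h)
Target zone: UTC-6 (offset -6h)
Difference: -6 - (-10) = 4 hours
Calculation: 16 + (4) = 20
Result: 20:13

20:13


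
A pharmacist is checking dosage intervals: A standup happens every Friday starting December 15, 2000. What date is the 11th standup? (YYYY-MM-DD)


First occurrence: 2000-12-15 (occurrence 1)
Each occurrence is 7 days after the previous.
Occurrence 11 is 10 weeks after the first.
10 weeks = 70 days
2000-12-15 + 70 days = 2001-02-23

2001-02-23


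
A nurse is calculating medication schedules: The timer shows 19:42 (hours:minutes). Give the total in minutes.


Hours: 19
Minutes: 42
Convert hours to minutes: 19 x 60 = 1140
Add remaining minutes: 1140 + 42 = 1182

1182


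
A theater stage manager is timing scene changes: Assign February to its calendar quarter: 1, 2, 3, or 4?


Month: February (month 2)
Q1: January-March (months 1-3)
Q2: April-June (months 4-6)
Q3: July-September (months 7-9)
Q4: October-December (months 10-12)
Month 2 falls in Q1

1


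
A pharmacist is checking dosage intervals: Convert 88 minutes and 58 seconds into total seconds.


Minutes: 88
Seconds: 58
Convert minutes to seconds: 88 x 60 = 5280
Add remaining seconds: 5280 + 58 = 5338

5338


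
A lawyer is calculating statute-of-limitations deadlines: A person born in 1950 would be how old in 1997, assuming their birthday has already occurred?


Birth year: 1950
Current year: 1997
Age = current year - birth year
Age = 1997 - 1950 = 47

47


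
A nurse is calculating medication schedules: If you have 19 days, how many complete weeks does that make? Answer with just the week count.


Total days: 19
Days per week: 7
Division: 19 / 7 = 2 remainder 5
Complete weeks: 2
Remaining days: 5

2


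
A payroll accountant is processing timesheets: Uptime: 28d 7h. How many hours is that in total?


Days: 28
Extra hours: 7
Hours per day: 24
Days to hours: 28 x 24 = 672
Total: 672 + 7 = 679

679


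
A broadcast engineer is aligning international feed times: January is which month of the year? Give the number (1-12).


Calendar month order:
1. January <--
2. February
January is month number 1

1


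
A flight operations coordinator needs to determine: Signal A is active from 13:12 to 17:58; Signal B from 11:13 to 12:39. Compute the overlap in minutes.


Interval A: [792, 1078] minutes from midnight
Interval B: [673, 759] minutes from midnight
Overlap start = max(792, 673) = 792
Overlap end = min(1078, 759) = 759
End <= start, so the intervals do not overlap: 0 minutes

0


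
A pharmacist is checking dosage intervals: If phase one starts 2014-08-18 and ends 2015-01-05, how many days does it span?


Start date: 2014-08-18
End date: 2015-01-05
Aug 2014: +14 days
Sep 2014: +30 days
Oct 2014: +31 days
... (3 more months)
Total: 140 days

140


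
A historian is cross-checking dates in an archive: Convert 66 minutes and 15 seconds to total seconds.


Minutes: 66
Extra seconds: 15
Seconds per minute: 60
Minutes to seconds: 66 x 60 = 3960
Total: 3960 + 15 = 3975

3975


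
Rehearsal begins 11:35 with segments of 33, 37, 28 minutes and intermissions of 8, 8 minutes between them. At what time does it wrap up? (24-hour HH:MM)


Start: 11:35 = 695 min from midnight
  after task 1 (33 min): 12:08
  after break (8 min): 12:16
  after task 2 (37 min): 12:53
  after break (8 min): 13:01
  after task 3 (28 min): 13:29
Total elapsed: 114 minutes
End time: 13:29

13:29


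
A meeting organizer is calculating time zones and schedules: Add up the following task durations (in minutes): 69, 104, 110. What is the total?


Durations: 69, 104, 110
Running sum: 69
+ 104 = 173
+ 110 = 283
Total duration: 283 minutes
That is 4 hours and 43 minutes

283


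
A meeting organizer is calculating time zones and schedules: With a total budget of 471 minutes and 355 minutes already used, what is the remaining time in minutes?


Total budget: 471 minutes
Time used: 355 minutes
Remaining: 471 - 355 = 116 minutes
Percent used: 75.4%
Percent remaining: 24.6%

116


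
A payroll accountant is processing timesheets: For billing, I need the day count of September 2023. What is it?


Month: September
Year: 2023
September is a 30-day month
Total: 30 days

30


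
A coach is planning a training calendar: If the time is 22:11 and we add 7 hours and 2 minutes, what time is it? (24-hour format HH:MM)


Start time: 22:11
Adding: 7 hours 2 minutes
Minutes: 11 + 2 = 13
Hours: 22 + 7 + 0 = 29
Hour wraparound: 29 mod 24 = 5
Result: 05:13

05:13


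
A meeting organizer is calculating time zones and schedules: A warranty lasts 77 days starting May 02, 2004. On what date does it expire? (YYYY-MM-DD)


Start: 2004-05-02
Adding 77 days
Days remaining in May: 29
After May: 48 days still to add
June 2004: 30 days, 18 remaining
July 2004 has 31 days, need 18
Result: 2004-07-18

2004-07-18


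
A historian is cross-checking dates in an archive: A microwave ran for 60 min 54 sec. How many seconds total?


Minutes: 60
Extra seconds: 54
Seconds per minute: 60
Minutes to seconds: 60 x 60 = 3600
Total: 3600 + 54 = 3654

3654


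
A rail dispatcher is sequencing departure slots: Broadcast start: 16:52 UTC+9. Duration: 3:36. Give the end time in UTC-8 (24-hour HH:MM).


Start: 16:52 in UTC+9
Step 1 - add duration:
  minutes: 52 + 36 = 88 (carry 1h)
  hours: 16 + 3 + 1 = 20
  end in UTC+9: 20:28
Step 2 - convert UTC+9 -> UTC-8:
  offset difference: -8 - (9) = -17 hours
  20 + (-17) = 3 -> mod 24 = 3
Result: 03:28 in UTC-8

03:28


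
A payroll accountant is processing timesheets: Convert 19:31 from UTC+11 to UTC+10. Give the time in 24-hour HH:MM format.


Local time: 19:31 at UTC+11 (offset 11h)
Target zone: UTC+10 (offset 10h)
Difference: 10 - (11) = -1 hours
Calculation: 19 + (-1) = 18
Result: 18:31

18:31


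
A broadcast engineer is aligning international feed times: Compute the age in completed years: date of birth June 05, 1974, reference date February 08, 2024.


Birth: 1974-06-05
Reference: 2024-02-08
Year difference: 2024 - 1974 = 50
Has birthday (06-05) occurred by 02-08? No
Birthday not yet reached this year -> subtract 1
Age in full years: 49

49


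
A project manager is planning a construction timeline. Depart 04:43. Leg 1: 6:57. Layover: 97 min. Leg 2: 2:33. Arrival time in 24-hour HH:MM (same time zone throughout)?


Depart: 04:43
Leg 1: +417 min -> 11:40
Layover: +97 min -> 13:17
Leg 2: +153 min -> 15:50
Total travel: 667 minutes = 11h 7m
Arrival: 15:50

15:50


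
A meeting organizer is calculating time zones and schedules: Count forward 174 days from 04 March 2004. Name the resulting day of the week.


Start: 2004-03-04 (Thursday)
Step 1 - find target date: add 174 days
  2004-03-04 + 174 days = 2004-08-25
Step 2 - day of week:
  174 mod 7 = 6
  Thursday + 6 days -> Wednesday
Result: Wednesday (2004-08-25)

Wednesday


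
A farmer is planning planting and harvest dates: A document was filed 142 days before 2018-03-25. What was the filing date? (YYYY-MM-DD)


Start: 2018-03-25
Subtracting 142 days
Days already passed in March: 25
After going back through March: 117 more days to subtract
February 2018: 28 days, 89 remaining
January 2018: 31 days, 58 remaining
December 2017: 31 days, 27 remaining
November 2017 has 30 days, need 27
Result: 2017-11-03

2017-11-03


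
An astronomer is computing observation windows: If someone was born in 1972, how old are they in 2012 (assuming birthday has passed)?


Birth year: 1972
Current year: 2012
Age = current year - birth year
Age = 2012 - 1972 = 40

40


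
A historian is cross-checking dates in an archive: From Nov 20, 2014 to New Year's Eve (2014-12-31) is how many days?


Start: November 20, 2014
End: December 31, 2014
Days left in November: 10
December: 31
Sum of remaining months: 31
Total: 10 + 31 = 41

41


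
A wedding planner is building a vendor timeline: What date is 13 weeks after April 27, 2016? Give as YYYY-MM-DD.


Start: 2016-04-27
Weeks to add: 13
Convert to days: 13 x 7 = 91 days
Add 91 days to 2016-04-27
Result: 2016-07-27

2016-07-27


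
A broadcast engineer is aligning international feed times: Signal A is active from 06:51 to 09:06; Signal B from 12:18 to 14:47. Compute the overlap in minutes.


Interval A: [411, 546] minutes from midnight
Interval B: [738, 887] minutes from midnight
Overlap start = max(411, 738) = 738
Overlap end = min(546, 887) = 546
End <= start, so the intervals do not overlap: 0 minutes

0


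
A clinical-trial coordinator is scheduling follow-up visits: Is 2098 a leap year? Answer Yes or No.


Year: 2098
Divisible by 4? 2098 / 4 = 524.5 -> No
Not divisible by 4, so NOT a leap year

No


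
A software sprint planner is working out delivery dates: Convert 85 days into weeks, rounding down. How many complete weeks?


Total days: 85
Days per week: 7
Division: 85 / 7 = 12 remainder 1
Complete weeks: 12
Remaining days: 1

12


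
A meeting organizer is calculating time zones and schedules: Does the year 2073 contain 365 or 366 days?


Year: 2073
Check leap year rules:
Divisible by 4? No
2073 is not a leap year
Days: 365

365


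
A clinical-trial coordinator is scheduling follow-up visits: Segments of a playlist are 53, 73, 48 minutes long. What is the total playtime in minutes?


Durations: 53, 73, 48
Running sum: 53
+ 73 = 126
+ 48 = 174
Total duration: 174 minutes
That is 2 hours and 54 minutes

174


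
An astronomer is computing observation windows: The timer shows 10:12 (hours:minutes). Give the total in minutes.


Hours: 10
Minutes: 12
Convert hours to minutes: 10 x 60 = 600
Add remaining minutes: 600 + 12 = 612

612


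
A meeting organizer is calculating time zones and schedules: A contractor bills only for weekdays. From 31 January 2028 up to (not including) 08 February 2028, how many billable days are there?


Start: 2028-01-31 (Monday)
End (exclusive): 2028-02-08 (Tuesday)
Total calendar days: 8
Full weeks: 8 // 7 = 1 -> 5 weekdays
Remaining 1 days starting on Monday:
  Mon(w) -> 1 weekdays
Total business days: 5 + 1 = 6

6


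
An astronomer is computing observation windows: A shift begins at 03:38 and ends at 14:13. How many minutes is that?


Start time: 03:38 = 218 minutes from midnight
End time: 14:13 = 853 minutes from midnight
Difference: 853 - 218 = 635 minutes
That is 10 hours and 35 minutes

635


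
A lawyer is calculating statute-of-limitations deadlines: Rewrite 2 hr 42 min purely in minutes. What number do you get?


Hours: 2
Extra minutes: 42
Minutes per hour: 60
Hours to minutes: 2 x 60 = 120
Total: 120 + 42 = 162

162


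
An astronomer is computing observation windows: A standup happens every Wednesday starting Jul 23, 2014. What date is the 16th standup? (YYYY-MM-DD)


First occurrence: 2014-07-23 (occurrence 1)
Each occurrence is 7 days after the previous.
Occurrence 16 is 15 weeks after the first.
15 weeks = 105 days
2014-07-23 + 105 days = 2014-11-05

2014-11-05


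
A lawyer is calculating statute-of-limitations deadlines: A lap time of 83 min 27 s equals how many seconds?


Minutes: 83
Seconds: 27
Convert minutes to seconds: 83 x 60 = 4980
Add remaining seconds: 4980 + 27 = 5007

5007


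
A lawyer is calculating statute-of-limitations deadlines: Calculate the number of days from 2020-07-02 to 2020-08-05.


Start date: 2020-07-02
End date: 2020-08-05
Jul 2020: +30 days
Aug 2020: +4 days
Total: 34 days

34


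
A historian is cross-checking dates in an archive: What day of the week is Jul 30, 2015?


Date: 2015-07-30
January 1, 2015 is a Thursday
Day of year: 211
Offset from Jan 1: 210 days
210 mod 7 = 0
Result: Thursday

Thursday


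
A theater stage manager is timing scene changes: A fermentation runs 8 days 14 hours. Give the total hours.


Days: 8
Extra hours: 14
Hours per day: 24
Days to hours: 8 x 24 = 192
Total: 192 + 14 = 206

206


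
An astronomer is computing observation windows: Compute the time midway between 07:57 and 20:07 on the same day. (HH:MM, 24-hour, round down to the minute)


Start time: 07:57 = 477 minutes from midnight
End time: 20:07 = 1207 minutes from midnight
Sum: 477 + 1207 = 1684
Midpoint: 1684 / 2 = 842 minutes
Convert: 842 / 60 = 14 hours, 2 minutes
Result: 14:02

14:02


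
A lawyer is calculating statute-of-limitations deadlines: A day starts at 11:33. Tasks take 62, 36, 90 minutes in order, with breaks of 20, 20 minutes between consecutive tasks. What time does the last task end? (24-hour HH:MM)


Start: 11:33 = 693 min from midnight
  after task 1 (62 min): 12:35
  after break (20 min): 12:55
  after task 2 (36 min): 13:31
  after break (20 min): 13:51
  after task 3 (90 min): 15:21
Total elapsed: 228 minutes
End time: 15:21

15:21


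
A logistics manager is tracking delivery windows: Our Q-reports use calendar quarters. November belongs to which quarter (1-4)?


Month: November (month 11)
Q1: January-March (months 1-3)
Q2: April-June (months 4-6)
Q3: July-September (months 7-9)
Q4: October-December (months 10-12)
Month 11 falls in Q4

4


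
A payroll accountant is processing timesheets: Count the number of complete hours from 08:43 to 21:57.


Start: 08:43
End: 21:57
Hour difference: 21 - 8 = 13 hours
Minute difference: 57 - 43 = 14 minutes
Total minutes: 794
Complete hours: 794 / 60 = 13 (remainder 14)

13


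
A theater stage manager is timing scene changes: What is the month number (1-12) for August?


Calendar month order:
7. July
8. August <--
9. September
August is month number 8

8


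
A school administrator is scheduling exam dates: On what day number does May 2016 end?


Month: May
Year: 2016
May is a 31-day month
Total: 31 days

31


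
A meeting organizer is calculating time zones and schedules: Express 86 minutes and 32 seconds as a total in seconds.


Minutes: 86
Seconds: 32
Convert minutes to seconds: 86 x 60 = 5160
Add remaining seconds: 5160 + 32 = 5192

5192


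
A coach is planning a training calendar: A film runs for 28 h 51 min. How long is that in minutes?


Hours: 28
Minutes: 51
Convert hours to minutes: 28 x 60 = 1680
Add remaining minutes: 1680 + 51 = 1731

1731


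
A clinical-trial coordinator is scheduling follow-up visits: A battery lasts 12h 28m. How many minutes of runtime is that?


Hours: 12
Extra minutes: 28
Minutes per hour: 60
Hours to minutes: 12 x 60 = 720
Total: 720 + 28 = 748

748


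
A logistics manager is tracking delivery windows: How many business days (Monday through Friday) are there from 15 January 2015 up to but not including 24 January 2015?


Start: 2015-01-15 (Thursday)
End (exclusive): 2015-01-24 (Saturday)
Total calendar days: 9
Full weeks: 9 // 7 = 1 -> 5 weekdays
Remaining 2 days starting on Thursday:
  Thu(w), Fri(w) -> 2 weekdays
Total business days: 5 + 2 = 7

7


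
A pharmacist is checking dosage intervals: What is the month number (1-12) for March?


Calendar month order:
2. February
3. March <--
4. April
March is month number 3

3


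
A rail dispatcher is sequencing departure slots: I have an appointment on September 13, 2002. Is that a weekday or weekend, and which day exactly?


Date: 2002-09-13
January 1, 2002 is a Tuesday
Day of year: 256
Offset from Jan 1: 255 days
255 mod 7 = 3
Result: Friday

Friday


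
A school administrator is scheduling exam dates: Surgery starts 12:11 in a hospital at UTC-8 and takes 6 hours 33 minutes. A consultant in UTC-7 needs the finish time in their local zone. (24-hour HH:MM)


Start: 12:11 in UTC-8
Step 1 - add duration:
  minutes: 11 + 33 = 44
  hours: 12 + 6 + 0 = 18
  end in UTC-8: 18:44
Step 2 - convert UTC-8 -> UTC-7:
  offset difference: -7 - (-8) = 1 hours
  18 + (1) = 19 -> mod 24 = 19
Result: 19:44 in UTC-7

19:44


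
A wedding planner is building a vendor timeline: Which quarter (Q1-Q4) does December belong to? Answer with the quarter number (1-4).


Month: December (month 12)
Q1: January-March (months 1-3)
Q2: April-June (months 4-6)
Q3: July-September (months 7-9)
Q4: October-December (months 10-12)
Month 12 falls in Q4

4


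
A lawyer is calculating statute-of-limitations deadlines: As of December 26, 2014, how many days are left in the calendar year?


Start: December 26, 2014
End: December 31, 2014
Days left in December: 5
Total: 5 days

5


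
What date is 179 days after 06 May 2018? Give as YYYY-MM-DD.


Start: 2018-05-06
Adding 179 days
Days remaining in May: 25
After May: 154 days still to add
June 2018: 30 days, 124 remaining
July 2018: 31 days, 93 remaining
August 2018: 31 days, 62 remaining
September 2018: 30 days, 32 remaining
Result: 2018-11-01

2018-11-01


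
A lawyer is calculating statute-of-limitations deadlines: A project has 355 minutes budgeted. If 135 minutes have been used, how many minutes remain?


Total budget: 355 minutes
Time used: 135 minutes
Remaining: 355 - 135 = 220 minutes
Percent used: 38.0%
Percent remaining: 62.0%

220


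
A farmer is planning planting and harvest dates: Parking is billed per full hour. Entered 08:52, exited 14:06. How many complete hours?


Start: 08:52
End: 14:06
Hour difference: 14 - 8 = 6 hours
Minute difference: 6 - 52 = -46 minutes
Total minutes: 314
Complete hours: 314 / 60 = 5 (remainder 14)

5


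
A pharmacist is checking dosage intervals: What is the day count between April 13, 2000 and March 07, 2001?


Start date: 2000-04-13
End date: 2001-03-07
Apr 2000: +18 days
May 2000: +31 days
Jun 2000: +30 days
... (9 more months)
Total: 328 days

328


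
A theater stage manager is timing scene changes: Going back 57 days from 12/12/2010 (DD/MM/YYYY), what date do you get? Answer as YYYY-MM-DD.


Start: 2010-12-12
Subtracting 57 days
Days already passed in December: 12
After going back through December: 45 more days to subtract
November 2010: 30 days, 15 remaining
October 2010 has 31 days, need 15
Result: 2010-10-16

2010-10-16


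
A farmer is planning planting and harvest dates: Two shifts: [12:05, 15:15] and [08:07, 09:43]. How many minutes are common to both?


Interval A: [725, 915] minutes from midnight
Interval B: [487, 583] minutes from midnight
Overlap start = max(725, 487) = 725
Overlap end = min(915, 583) = 583
End <= start, so the intervals do not overlap: 0 minutes

0


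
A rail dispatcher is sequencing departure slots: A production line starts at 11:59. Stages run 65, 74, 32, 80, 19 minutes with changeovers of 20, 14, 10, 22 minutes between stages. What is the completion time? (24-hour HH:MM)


Start: 11:59 = 719 min from midnight
  after task 1 (65 min): 13:04
  after break (20 min): 13:24
  after task 2 (74 min): 14:38
  after break (14 min): 14:52
  after task 3 (32 min): 15:24
  after break (10 min): 15:34
  after task 4 (80 min): 16:54
  after break (22 min): 17:16
  after task 5 (19 min): 17:35
Total elapsed: 336 minutes
End time: 17:35

17:35


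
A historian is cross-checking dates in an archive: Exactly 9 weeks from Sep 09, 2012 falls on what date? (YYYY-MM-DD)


Start: 2012-09-09
Weeks to add: 9
Convert to days: 9 x 7 = 63 days
Add 63 days to 2012-09-09
Result: 2012-11-11

2012-11-11


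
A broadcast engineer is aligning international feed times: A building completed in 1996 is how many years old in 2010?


Birth year: 1996
Current year: 2010
Age = current year - birth year
Age = 2010 - 1996 = 14

14


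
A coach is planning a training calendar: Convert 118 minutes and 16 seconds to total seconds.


Minutes: 118
Extra seconds: 16
Seconds per minute: 60
Minutes to seconds: 118 x 60 = 7080
Total: 7080 + 16 = 7096

7096


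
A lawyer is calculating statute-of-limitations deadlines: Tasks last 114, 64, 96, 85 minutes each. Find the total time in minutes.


Durations: 114, 64, 96, 85
Running sum: 114
+ 64 = 178
+ 96 = 274
+ 85 = 359
Total duration: 359 minutes
That is 5 hours and 59 minutes

359


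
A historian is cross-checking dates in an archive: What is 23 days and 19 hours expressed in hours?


Days: 23
Extra hours: 19
Hours per day: 24
Days to hours: 23 x 24 = 552
Total: 552 + 19 = 571

571


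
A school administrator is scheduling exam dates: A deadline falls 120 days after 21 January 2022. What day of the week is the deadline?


Start: 2022-01-21 (Friday)
Step 1 - find target date: add 120 days
  2022-01-21 + 120 days = 2022-05-21
Step 2 - day of week:
  120 mod 7 = 1
  Friday + 1 days -> Saturday
Result: Saturday (2022-05-21)

Saturday


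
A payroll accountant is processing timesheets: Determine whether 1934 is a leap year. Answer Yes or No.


Year: 1934
Divisible by 4? 1934 / 4 = 483.5 -> No
Not divisible by 4, so NOT a leap year

No


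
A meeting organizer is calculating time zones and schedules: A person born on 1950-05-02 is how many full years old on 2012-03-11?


Birth: 1950-05-02
Reference: 2012-03-11
Year difference: 2012 - 1950 = 62
Has birthday (05-02) occurred by 03-11? No
Birthday not yet reached this year -> subtract 1
Age in full years: 61

61


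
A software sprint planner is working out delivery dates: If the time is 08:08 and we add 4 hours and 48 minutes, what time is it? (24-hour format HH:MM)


Start time: 08:08
Adding: 4 hours 48 minutes
Minutes: 8 + 48 = 56
Hours: 8 + 4 + 0 = 12
Result: 12:56

12:56


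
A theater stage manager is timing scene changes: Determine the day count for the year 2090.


Year: 2090
Check leap year rules:
Divisible by 4? No
2090 is not a leap year
Days: 365

365


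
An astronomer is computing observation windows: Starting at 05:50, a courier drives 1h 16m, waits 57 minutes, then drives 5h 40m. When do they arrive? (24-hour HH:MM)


Depart: 05:50
Leg 1: +76 min -> 07:06
Layover: +57 min -> 08:03
Leg 2: +340 min -> 13:43
Total travel: 473 minutes = 7h 53m
Arrival: 13:43

13:43


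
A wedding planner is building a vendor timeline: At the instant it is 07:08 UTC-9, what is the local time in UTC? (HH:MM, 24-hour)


Local time: 07:08 at UTC-9 (offset -9h)
Target zone: UTC (offset 0h)
Difference: 0 - (-9) = 9 hours
Calculation: 7 + (9) = 16
Result: 16:08

16:08


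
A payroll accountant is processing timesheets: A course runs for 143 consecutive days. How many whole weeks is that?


Total days: 143
Days per week: 7
Division: 143 / 7 = 20 remainder 3
Complete weeks: 20
Remaining days: 3

20


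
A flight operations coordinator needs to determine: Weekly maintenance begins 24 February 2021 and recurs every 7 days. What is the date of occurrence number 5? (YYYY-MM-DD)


First occurrence: 2021-02-24 (occurrence 1)
Each occurrence is 7 days after the previous.
Occurrence 5 is 4 weeks after the first.
4 weeks = 28 days
2021-02-24 + 28 days = 2021-03-24

2021-03-24


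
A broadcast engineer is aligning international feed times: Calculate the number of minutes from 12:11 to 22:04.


Start time: 12:11 = 731 minutes from midnight
End time: 22:04 = 1324 minutes from midnight
Difference: 1324 - 731 = 593 minutes
That is 9 hours and 53 minutes

593


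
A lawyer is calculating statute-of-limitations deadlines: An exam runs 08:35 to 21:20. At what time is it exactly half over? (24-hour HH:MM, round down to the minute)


Start time: 08:35 = 515 minutes from midnight
End time: 21:20 = 1280 minutes from midnight
Sum: 515 + 1280 = 1795
Midpoint: 1795 / 2 = 897 minutes
Convert: 897 / 60 = 14 hours, 57 minutes
Result: 14:57

14:57


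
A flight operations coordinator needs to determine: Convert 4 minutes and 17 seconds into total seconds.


Minutes: 4
Seconds: 17
Convert minutes to seconds: 4 x 60 = 240
Add remaining seconds: 240 + 17 = 257

257


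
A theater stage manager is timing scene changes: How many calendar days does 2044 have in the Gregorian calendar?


Year: 2044
Check leap year rules:
Divisible by 4? Yes
Divisible by 100? No
2044 is a leap year
Days: 366

366


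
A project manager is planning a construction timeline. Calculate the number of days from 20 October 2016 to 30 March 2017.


Start date: 2016-10-20
End date: 2017-03-30
Oct 2016: +12 days
Nov 2016: +30 days
Dec 2016: +31 days
... (3 more months)
Total: 161 days

161


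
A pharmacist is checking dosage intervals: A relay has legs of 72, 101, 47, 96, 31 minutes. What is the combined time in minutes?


Durations: 72, 101, 47, 96, 31
Running sum: 72
+ 101 = 173
+ 47 = 220
+ 96 = 316
+ 31 = 347
Total duration: 347 minutes
That is 5 hours and 47 minutes

347


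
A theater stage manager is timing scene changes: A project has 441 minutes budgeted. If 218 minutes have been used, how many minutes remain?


Total budget: 441 minutes
Time used: 218 minutes
Remaining: 441 - 218 = 223 minutes
Percent used: 49.4%
Percent remaining: 50.6%

223


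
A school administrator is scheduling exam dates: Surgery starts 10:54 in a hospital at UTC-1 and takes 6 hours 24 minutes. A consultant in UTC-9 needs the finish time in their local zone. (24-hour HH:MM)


Start: 10:54 in UTC-1
Step 1 - add duration:
  minutes: 54 + 24 = 78 (carry 1h)
  hours: 10 + 6 + 1 = 17
  end in UTC-1: 17:18
Step 2 - convert UTC-1 -> UTC-9:
  offset difference: -9 - (-1) = -8 hours
  17 + (-8) = 9 -> mod 24 = 9
Result: 09:18 in UTC-9

09:18


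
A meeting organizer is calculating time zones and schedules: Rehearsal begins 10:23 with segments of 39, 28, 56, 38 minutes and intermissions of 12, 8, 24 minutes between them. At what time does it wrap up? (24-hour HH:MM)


Start: 10:23 = 623 min from midnight
  after task 1 (39 min): 11:02
  after break (12 min): 11:14
  after task 2 (28 min): 11:42
  after break (8 min): 11:50
  after task 3 (56 min): 12:46
  after break (24 min): 13:10
  after task 4 (38 min): 13:48
Total elapsed: 205 minutes
End time: 13:48

13:48


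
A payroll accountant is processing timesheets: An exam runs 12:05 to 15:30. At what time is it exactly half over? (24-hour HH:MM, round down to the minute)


Start time: 12:05 = 725 minutes from midnight
End time: 15:30 = 930 minutes from midnight
Sum: 725 + 930 = 1655
Midpoint: 1655 / 2 = 827 minutes
Convert: 827 / 60 = 13 hours, 47 minutes
Result: 13:47

13:47


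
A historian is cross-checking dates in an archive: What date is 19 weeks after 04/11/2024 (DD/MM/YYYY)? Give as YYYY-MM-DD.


Start: 2024-11-04
Weeks to add: 19
Convert to days: 19 x 7 = 133 days
Add 133 days to 2024-11-04
Result: 2025-03-17

2025-03-17
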